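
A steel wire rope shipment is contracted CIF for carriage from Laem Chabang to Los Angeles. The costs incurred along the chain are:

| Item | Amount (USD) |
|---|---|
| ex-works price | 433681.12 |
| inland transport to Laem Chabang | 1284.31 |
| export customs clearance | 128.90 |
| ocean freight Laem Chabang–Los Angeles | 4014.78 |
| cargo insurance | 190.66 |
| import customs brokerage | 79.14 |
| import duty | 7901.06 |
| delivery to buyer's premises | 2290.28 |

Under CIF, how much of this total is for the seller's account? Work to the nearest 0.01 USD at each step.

Seller's account: USD 439299.77

CIF: the seller pays costs through ocean freight and marine insurance to the destination port.
Seller's account: goods 433681.12 + inland to port 1284.31 + export clearance 128.90 + freight 4014.78 + insurance 190.66 = 439299.77
Buyer's account: brokerage 79.14 + duty 7901.06 + delivery 2290.28 = 10270.48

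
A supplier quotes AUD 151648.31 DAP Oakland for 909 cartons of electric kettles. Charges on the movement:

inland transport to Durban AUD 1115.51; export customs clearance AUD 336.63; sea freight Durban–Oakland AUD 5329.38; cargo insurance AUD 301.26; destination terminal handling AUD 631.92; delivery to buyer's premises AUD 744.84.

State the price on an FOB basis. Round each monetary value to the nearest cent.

FOB price: AUD 144640.91

Not relevant to the conversion: inland to port, export clearance — on the seller under both DAP and FOB; already in the DAP price and stays in the FOB price.
From DAP to FOB, the seller no longer bears: freight, insurance, destination terminal, delivery.
FOB price = 151648.31 − 5329.38 − 301.26 − 631.92 − 744.84 = 144640.91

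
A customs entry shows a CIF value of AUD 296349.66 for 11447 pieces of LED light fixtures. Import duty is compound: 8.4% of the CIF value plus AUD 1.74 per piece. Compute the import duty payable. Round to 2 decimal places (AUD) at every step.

Ad valorem component: 296349.66 × 8.4% = 24893.37
Specific component: 11447 × 1.74 = 19917.78
Import duty = 24893.37 + 19917.78 = 44811.15

Import duty: AUD 44811.15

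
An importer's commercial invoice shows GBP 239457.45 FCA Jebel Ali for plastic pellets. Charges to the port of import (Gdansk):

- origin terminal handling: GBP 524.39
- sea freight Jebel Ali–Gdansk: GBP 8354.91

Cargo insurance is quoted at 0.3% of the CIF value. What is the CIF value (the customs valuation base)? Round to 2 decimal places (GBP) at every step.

Let C be the CIF value. C = FCA price + pre-shipment costs + freight + 0.3% × C
C − 0.3% × C = 239457.45 + 524.39 + 8354.91
0.997 × C = 248336.75
C = 248336.75 / 0.997 = 249084.00
Insurance premium = 0.3% × 249084.00 = 747.25

CIF value: GBP 249084.00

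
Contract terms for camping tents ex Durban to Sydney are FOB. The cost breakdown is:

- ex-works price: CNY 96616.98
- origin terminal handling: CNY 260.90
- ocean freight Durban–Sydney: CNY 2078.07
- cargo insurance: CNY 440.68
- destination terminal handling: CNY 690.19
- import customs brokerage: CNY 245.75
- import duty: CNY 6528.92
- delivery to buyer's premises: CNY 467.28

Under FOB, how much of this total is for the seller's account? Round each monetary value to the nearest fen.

Seller's account: CNY 96877.88

FOB: the seller bears costs until goods are on board at the origin port; the buyer bears freight, insurance and all costs thereafter.
Seller's account: goods 96616.98 + origin terminal 260.90 = 96877.88
Buyer's account: freight 2078.07 + insurance 440.68 + destination terminal 690.19 + brokerage 245.75 + duty 6528.92 + delivery 467.28 = 10450.89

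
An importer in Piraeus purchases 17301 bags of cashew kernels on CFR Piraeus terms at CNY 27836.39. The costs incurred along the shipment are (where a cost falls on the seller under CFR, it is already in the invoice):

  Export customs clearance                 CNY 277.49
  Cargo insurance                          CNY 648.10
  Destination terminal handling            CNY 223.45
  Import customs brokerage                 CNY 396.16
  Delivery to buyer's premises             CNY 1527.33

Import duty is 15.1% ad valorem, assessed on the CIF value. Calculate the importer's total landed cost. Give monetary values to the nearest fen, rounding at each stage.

CFR: the seller pays costs through ocean freight to the destination port, but not insurance.
Already in the invoice (seller's account under CFR): export clearance — exclude.
CIF value = CFR price + insurance = 27836.39 + 648.10 = 28484.49
Import duty = 28484.49 × 15.1% = 4301.16
Buyer bears: insurance 648.10 + destination terminal 223.45 + brokerage 396.16 + delivery 1527.33 + duty 4301.16 = 7096.20
Landed cost = invoice 27836.39 + 7096.20 = 34932.59

Total landed cost: CNY 34932.59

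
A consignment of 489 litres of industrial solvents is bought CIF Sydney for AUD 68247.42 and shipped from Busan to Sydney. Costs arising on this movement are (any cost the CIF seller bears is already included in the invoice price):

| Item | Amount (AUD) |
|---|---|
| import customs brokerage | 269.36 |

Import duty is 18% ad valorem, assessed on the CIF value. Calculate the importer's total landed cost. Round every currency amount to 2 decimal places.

CIF: the seller pays costs through ocean freight and marine insurance to the destination port.
The CIF price already equals the CIF value: 68247.42
Import duty = 68247.42 × 18% = 12284.54
Buyer bears: brokerage 269.36 + duty 12284.54 = 12553.90
Landed cost = invoice 68247.42 + 12553.90 = 80801.32

Total landed cost: AUD 80801.32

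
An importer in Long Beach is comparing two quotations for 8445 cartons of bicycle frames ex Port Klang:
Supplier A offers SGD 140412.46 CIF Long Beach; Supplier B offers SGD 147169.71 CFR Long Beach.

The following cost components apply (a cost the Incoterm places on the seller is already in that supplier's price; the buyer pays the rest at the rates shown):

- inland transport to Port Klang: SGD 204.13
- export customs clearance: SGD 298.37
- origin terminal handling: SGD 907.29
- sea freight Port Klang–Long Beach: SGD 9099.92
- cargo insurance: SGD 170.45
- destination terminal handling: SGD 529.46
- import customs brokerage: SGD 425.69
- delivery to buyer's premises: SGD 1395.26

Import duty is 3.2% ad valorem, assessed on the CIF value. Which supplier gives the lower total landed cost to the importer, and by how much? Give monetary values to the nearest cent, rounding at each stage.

Supplier A is cheaper by SGD 7149.39

Supplier A (CIF):
The CIF price already equals the CIF value: 140412.46
Import duty = 140412.46 × 3.2% = 4493.20
Buyer bears (A): 529.46 + 425.69 + 1395.26 = 2350.41
Landed cost (A) = invoice 140412.46 + 2350.41 + duty 4493.20 = 147256.07
Supplier B (CFR):
CIF value = CFR price + insurance = 147169.71 + 170.45 = 147340.16
Import duty = 147340.16 × 3.2% = 4714.89
Buyer bears (B): 170.45 + 529.46 + 425.69 + 1395.26 = 2520.86
Landed cost (B) = invoice 147169.71 + 2520.86 + duty 4714.89 = 154405.46
Difference = |147256.07 − 154405.46| = 7149.39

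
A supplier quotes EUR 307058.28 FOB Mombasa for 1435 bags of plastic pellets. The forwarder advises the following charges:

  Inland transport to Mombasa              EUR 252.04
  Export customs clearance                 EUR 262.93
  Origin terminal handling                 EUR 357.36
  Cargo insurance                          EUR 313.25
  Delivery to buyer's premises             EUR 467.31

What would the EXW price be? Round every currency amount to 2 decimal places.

Not relevant to the conversion: delivery, insurance — on the buyer under both terms; not part of either seller's price.
From FOB to EXW, the seller no longer bears: inland to port, export clearance, origin terminal.
EXW price = 307058.28 − 252.04 − 262.93 − 357.36 = 306185.95

EXW price: EUR 306185.95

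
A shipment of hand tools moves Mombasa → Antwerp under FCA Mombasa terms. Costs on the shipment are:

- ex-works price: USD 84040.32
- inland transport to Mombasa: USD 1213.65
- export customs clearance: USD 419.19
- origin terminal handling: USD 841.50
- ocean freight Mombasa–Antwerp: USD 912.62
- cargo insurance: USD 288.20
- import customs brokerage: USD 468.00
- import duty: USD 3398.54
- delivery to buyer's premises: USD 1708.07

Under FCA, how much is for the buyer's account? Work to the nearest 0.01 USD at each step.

FCA: the seller delivers export-cleared goods to the carrier; the buyer bears costs from that point.
Seller's account: goods 84040.32 + inland to port 1213.65 + export clearance 419.19 = 85673.16
Buyer's account: origin terminal 841.50 + freight 912.62 + insurance 288.20 + brokerage 468.00 + duty 3398.54 + delivery 1708.07 = 7616.93

Buyer's account: USD 7616.93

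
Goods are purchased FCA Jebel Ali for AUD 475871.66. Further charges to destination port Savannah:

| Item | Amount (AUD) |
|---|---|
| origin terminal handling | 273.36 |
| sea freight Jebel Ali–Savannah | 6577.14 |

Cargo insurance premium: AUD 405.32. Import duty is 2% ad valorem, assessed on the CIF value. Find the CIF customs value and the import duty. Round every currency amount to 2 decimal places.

CIF = FCA price + pre-shipment costs + freight + insurance
CIF = 475871.66 + 273.36 + 6577.14 + 405.32 = 483127.48
Import duty = 483127.48 × 2% = 9662.55

CIF value: AUD 483127.48; import duty: AUD 9662.55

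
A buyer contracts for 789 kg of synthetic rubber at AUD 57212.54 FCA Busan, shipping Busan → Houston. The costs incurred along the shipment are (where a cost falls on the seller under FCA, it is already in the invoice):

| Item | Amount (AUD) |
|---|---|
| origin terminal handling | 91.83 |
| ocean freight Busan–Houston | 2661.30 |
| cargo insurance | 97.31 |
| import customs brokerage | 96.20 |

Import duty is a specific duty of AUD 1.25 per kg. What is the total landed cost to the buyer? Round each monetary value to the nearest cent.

FCA: the seller delivers export-cleared goods to the carrier; the buyer bears costs from that point.
CIF value = FCA price + origin terminal + freight + insurance = 57212.54 + 91.83 + 2661.30 + 97.31 = 60062.98
Import duty = 789 × 1.25 = 986.25
Buyer bears: origin terminal 91.83 + freight 2661.30 + insurance 97.31 + brokerage 96.20 + duty 986.25 = 3932.89
Landed cost = invoice 57212.54 + 3932.89 = 61145.43

Total landed cost: AUD 61145.43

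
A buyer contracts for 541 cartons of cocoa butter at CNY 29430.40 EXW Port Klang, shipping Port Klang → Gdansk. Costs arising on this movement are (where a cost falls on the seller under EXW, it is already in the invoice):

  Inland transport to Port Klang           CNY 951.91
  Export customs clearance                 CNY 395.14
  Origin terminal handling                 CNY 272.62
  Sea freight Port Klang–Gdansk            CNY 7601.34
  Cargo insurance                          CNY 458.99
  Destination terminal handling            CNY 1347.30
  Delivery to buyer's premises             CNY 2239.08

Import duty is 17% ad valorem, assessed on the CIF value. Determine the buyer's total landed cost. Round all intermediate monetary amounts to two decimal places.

Total landed cost: CNY 49345.55

EXW: the seller makes goods available at their premises; the buyer bears all onward costs.
CIF value = EXW price + inland to port + export clearance + origin terminal + freight + insurance = 29430.40 + 951.91 + 395.14 + 272.62 + 7601.34 + 458.99 = 39110.40
Import duty = 39110.40 × 17% = 6648.77
Buyer bears: inland to port 951.91 + export clearance 395.14 + origin terminal 272.62 + freight 7601.34 + insurance 458.99 + destination terminal 1347.30 + delivery 2239.08 + duty 6648.77 = 19915.15
Landed cost = invoice 29430.40 + 19915.15 = 49345.55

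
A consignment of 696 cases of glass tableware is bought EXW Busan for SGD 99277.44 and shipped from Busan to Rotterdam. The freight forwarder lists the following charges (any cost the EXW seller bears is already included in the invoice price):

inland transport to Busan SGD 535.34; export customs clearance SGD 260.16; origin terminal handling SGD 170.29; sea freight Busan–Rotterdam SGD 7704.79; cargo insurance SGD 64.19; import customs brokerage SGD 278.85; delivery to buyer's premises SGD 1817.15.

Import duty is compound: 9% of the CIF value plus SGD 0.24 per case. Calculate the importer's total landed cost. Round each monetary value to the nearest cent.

EXW: the seller makes goods available at their premises; the buyer bears all onward costs.
CIF value = EXW price + inland to port + export clearance + origin terminal + freight + insurance = 99277.44 + 535.34 + 260.16 + 170.29 + 7704.79 + 64.19 = 108012.21
Ad valorem component: 108012.21 × 9% = 9721.10
Specific component: 696 × 0.24 = 167.04
Import duty = 9721.10 + 167.04 = 9888.14
Buyer bears: inland to port 535.34 + export clearance 260.16 + origin terminal 170.29 + freight 7704.79 + insurance 64.19 + brokerage 278.85 + delivery 1817.15 + duty 9888.14 = 20718.91
Landed cost = invoice 99277.44 + 20718.91 = 119996.35

Total landed cost: SGD 119996.35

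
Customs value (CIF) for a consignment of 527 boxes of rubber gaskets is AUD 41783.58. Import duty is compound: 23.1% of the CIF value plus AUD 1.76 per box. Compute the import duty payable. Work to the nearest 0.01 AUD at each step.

Ad valorem component: 41783.58 × 23.1% = 9652.01
Specific component: 527 × 1.76 = 927.52
Import duty = 9652.01 + 927.52 = 10579.53

Import duty: AUD 10579.53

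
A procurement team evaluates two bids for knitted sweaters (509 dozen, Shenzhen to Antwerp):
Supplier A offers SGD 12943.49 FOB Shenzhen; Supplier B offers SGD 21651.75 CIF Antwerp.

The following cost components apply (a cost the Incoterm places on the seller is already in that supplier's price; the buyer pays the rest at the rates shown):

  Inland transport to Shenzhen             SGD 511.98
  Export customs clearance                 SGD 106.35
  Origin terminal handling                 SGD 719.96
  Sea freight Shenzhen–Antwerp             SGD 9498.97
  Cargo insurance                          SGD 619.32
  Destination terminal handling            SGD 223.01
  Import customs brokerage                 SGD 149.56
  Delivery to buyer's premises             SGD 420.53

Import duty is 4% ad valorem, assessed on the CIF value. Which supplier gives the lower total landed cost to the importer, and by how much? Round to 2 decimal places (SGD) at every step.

Supplier A (FOB):
CIF value = FOB price + freight + insurance = 12943.49 + 9498.97 + 619.32 = 23061.78
Import duty = 23061.78 × 4% = 922.47
Buyer bears (A): 9498.97 + 619.32 + 223.01 + 149.56 + 420.53 = 10911.39
Landed cost (A) = invoice 12943.49 + 10911.39 + duty 922.47 = 24777.35
Supplier B (CIF):
The CIF price already equals the CIF value: 21651.75
Import duty = 21651.75 × 4% = 866.07
Buyer bears (B): 223.01 + 149.56 + 420.53 = 793.10
Landed cost (B) = invoice 21651.75 + 793.10 + duty 866.07 = 23310.92
Difference = |24777.35 − 23310.92| = 1466.43

Supplier B is cheaper by SGD 1466.43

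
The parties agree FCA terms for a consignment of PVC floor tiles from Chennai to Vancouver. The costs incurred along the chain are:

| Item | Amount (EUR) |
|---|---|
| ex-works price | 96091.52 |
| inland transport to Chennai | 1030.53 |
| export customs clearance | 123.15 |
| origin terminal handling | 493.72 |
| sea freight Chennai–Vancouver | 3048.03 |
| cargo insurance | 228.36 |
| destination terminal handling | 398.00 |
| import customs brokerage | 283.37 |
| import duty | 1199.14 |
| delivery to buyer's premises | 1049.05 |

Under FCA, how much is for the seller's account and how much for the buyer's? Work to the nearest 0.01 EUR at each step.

FCA: the seller delivers export-cleared goods to the carrier; the buyer bears costs from that point.
Seller's account: goods 96091.52 + inland to port 1030.53 + export clearance 123.15 = 97245.20
Buyer's account: origin terminal 493.72 + freight 3048.03 + insurance 228.36 + destination terminal 398.00 + brokerage 283.37 + duty 1199.14 + delivery 1049.05 = 6699.67

Seller: EUR 97245.20; buyer: EUR 6699.67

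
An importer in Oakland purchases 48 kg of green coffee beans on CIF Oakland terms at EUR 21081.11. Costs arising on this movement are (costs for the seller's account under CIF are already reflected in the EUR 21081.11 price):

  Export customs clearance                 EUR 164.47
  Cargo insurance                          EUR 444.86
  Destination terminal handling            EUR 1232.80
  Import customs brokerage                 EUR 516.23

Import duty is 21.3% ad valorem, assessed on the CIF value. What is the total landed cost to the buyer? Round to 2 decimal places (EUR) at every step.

CIF: the seller pays costs through ocean freight and marine insurance to the destination port.
Already in the invoice (seller's account under CIF): export clearance, insurance — exclude.
The CIF price already equals the CIF value: 21081.11
Import duty = 21081.11 × 21.3% = 4490.28
Buyer bears: destination terminal 1232.80 + brokerage 516.23 + duty 4490.28 = 6239.31
Landed cost = invoice 21081.11 + 6239.31 = 27320.42

Total landed cost: EUR 27320.42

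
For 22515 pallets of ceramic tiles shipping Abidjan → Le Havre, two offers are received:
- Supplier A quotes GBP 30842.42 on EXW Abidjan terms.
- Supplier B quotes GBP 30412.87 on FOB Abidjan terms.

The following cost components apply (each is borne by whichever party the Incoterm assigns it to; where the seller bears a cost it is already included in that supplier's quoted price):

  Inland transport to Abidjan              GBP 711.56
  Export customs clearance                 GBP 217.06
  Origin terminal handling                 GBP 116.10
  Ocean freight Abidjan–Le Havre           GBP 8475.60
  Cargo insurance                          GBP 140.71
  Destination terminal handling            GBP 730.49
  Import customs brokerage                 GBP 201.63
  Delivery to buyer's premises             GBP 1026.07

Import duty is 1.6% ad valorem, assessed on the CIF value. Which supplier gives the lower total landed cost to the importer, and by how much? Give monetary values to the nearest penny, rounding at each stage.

Supplier A (EXW):
CIF value = EXW price + inland to port + export clearance + origin terminal + freight + insurance = 30842.42 + 711.56 + 217.06 + 116.10 + 8475.60 + 140.71 = 40503.45
Import duty = 40503.45 × 1.6% = 648.06
Buyer bears (A): 711.56 + 217.06 + 116.10 + 8475.60 + 140.71 + 730.49 + 201.63 + 1026.07 = 11619.22
Landed cost (A) = invoice 30842.42 + 11619.22 + duty 648.06 = 43109.70
Supplier B (FOB):
CIF value = FOB price + freight + insurance = 30412.87 + 8475.60 + 140.71 = 39029.18
Import duty = 39029.18 × 1.6% = 624.47
Buyer bears (B): 8475.60 + 140.71 + 730.49 + 201.63 + 1026.07 = 10574.50
Landed cost (B) = invoice 30412.87 + 10574.50 + duty 624.47 = 41611.84
Difference = |43109.70 − 41611.84| = 1497.86

Supplier B is cheaper by GBP 1497.86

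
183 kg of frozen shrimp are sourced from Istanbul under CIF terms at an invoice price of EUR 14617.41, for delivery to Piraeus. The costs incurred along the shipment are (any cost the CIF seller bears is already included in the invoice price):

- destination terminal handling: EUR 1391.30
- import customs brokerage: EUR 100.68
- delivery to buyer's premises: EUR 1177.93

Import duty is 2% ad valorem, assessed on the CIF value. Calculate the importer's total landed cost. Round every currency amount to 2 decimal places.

CIF: the seller pays costs through ocean freight and marine insurance to the destination port.
The CIF price already equals the CIF value: 14617.41
Import duty = 14617.41 × 2% = 292.35
Buyer bears: destination terminal 1391.30 + brokerage 100.68 + delivery 1177.93 + duty 292.35 = 2962.26
Landed cost = invoice 14617.41 + 2962.26 = 17579.67

Total landed cost: EUR 17579.67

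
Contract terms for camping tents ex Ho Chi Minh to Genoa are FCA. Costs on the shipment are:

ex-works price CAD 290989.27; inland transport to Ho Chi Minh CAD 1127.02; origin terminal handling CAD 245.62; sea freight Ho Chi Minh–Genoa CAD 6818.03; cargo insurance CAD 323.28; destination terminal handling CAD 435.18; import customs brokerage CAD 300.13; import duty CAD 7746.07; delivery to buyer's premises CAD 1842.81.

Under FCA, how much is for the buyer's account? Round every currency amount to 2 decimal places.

FCA: the seller delivers export-cleared goods to the carrier; the buyer bears costs from that point.
Seller's account: goods 290989.27 + inland to port 1127.02 = 292116.29
Buyer's account: origin terminal 245.62 + freight 6818.03 + insurance 323.28 + destination terminal 435.18 + brokerage 300.13 + duty 7746.07 + delivery 1842.81 = 17711.12

Buyer's account: CAD 17711.12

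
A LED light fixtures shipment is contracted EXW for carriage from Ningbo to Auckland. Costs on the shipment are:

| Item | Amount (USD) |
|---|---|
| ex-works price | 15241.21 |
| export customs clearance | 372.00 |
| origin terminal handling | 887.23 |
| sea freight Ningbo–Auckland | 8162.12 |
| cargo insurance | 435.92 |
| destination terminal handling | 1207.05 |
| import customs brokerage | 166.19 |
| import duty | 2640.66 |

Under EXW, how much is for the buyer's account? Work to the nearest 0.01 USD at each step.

Buyer's account: USD 13871.17

EXW: the seller makes goods available at their premises; the buyer bears all onward costs.
Seller's account: goods 15241.21 = 15241.21
Buyer's account: export clearance 372.00 + origin terminal 887.23 + freight 8162.12 + insurance 435.92 + destination terminal 1207.05 + brokerage 166.19 + duty 2640.66 = 13871.17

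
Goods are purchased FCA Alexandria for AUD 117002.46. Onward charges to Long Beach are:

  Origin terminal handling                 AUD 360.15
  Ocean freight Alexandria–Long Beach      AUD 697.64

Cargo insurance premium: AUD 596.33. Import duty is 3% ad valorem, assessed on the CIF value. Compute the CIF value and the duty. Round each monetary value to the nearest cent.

CIF = FCA price + pre-shipment costs + freight + insurance
CIF = 117002.46 + 360.15 + 697.64 + 596.33 = 118656.58
Import duty = 118656.58 × 3% = 3559.70

CIF value: AUD 118656.58; import duty: AUD 3559.70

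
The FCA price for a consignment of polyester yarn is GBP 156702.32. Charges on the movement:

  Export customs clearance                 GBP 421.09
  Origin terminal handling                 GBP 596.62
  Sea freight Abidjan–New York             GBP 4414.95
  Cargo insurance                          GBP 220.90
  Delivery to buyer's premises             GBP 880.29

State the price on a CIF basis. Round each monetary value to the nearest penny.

CIF price: GBP 161934.79

Not relevant to the conversion: export clearance — on the seller under both FCA and CIF; already in the FCA price and stays in the CIF price. delivery — on the buyer under both terms; not part of either seller's price.
From FCA to CIF, the seller additionally bears: origin terminal, freight, insurance.
CIF price = 156702.32 + 596.62 + 4414.95 + 220.90 = 161934.79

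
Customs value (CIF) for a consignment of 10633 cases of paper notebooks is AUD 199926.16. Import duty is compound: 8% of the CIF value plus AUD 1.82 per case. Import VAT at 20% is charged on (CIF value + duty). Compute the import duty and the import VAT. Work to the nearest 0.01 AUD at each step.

Ad valorem component: 199926.16 × 8% = 15994.09
Specific component: 10633 × 1.82 = 19352.06
Import duty = 15994.09 + 19352.06 = 35346.15
VAT base = CIF + duty = 199926.16 + 35346.15 = 235272.31
Import VAT = 235272.31 × 20% = 47054.46

Import duty: AUD 35346.15; import VAT: AUD 47054.46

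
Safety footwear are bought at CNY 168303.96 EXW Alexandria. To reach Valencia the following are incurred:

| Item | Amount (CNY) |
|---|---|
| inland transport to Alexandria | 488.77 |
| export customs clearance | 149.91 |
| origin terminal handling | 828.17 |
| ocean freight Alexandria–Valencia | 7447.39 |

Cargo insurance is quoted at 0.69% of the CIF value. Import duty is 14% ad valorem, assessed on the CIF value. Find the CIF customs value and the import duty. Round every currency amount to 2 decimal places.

CIF value: CNY 178449.50; import duty: CNY 24982.93

Let C be the CIF value. C = EXW price + pre-shipment costs + freight + 0.69% × C
C − 0.69% × C = 168303.96 + 488.77 + 149.91 + 828.17 + 7447.39
0.9931 × C = 177218.20
C = 177218.20 / 0.9931 = 178449.50
Insurance premium = 0.69% × 178449.50 = 1231.30
Import duty = 178449.50 × 14% = 24982.93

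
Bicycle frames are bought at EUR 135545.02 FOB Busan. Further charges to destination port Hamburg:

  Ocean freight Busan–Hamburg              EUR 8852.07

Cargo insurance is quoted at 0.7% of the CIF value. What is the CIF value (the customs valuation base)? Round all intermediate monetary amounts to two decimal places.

CIF value: EUR 145414.99

Let C be the CIF value. C = FOB price + freight + 0.7% × C
C − 0.7% × C = 135545.02 + 8852.07
0.993 × C = 144397.09
C = 144397.09 / 0.993 = 145414.99
Insurance premium = 0.7% × 145414.99 = 1017.90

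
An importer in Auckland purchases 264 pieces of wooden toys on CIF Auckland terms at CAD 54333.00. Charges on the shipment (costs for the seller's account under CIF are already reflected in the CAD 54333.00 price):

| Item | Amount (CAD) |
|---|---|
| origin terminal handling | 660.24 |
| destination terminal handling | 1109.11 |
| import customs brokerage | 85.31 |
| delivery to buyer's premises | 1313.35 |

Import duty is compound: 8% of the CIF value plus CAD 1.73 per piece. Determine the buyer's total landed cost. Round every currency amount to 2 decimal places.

Total landed cost: CAD 61644.13

CIF: the seller pays costs through ocean freight and marine insurance to the destination port.
Already in the invoice (seller's account under CIF): origin terminal — exclude.
The CIF price already equals the CIF value: 54333.00
Ad valorem component: 54333.00 × 8% = 4346.64
Specific component: 264 × 1.73 = 456.72
Import duty = 4346.64 + 456.72 = 4803.36
Buyer bears: destination terminal 1109.11 + brokerage 85.31 + delivery 1313.35 + duty 4803.36 = 7311.13
Landed cost = invoice 54333.00 + 7311.13 = 61644.13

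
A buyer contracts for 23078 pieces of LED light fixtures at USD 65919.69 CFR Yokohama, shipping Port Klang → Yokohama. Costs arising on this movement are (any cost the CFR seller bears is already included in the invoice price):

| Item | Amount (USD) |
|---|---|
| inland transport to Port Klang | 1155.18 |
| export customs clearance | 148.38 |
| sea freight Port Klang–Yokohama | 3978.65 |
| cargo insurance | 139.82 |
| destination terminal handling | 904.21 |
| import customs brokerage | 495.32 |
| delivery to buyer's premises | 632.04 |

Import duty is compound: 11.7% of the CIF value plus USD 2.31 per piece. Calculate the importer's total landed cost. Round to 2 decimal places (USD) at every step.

Total landed cost: USD 129130.22

CFR: the seller pays costs through ocean freight to the destination port, but not insurance.
Already in the invoice (seller's account under CFR): inland to port, export clearance, freight — exclude.
CIF value = CFR price + insurance = 65919.69 + 139.82 = 66059.51
Ad valorem component: 66059.51 × 11.7% = 7728.96
Specific component: 23078 × 2.31 = 53310.18
Import duty = 7728.96 + 53310.18 = 61039.14
Buyer bears: insurance 139.82 + destination terminal 904.21 + brokerage 495.32 + delivery 632.04 + duty 61039.14 = 63210.53
Landed cost = invoice 65919.69 + 63210.53 = 129130.22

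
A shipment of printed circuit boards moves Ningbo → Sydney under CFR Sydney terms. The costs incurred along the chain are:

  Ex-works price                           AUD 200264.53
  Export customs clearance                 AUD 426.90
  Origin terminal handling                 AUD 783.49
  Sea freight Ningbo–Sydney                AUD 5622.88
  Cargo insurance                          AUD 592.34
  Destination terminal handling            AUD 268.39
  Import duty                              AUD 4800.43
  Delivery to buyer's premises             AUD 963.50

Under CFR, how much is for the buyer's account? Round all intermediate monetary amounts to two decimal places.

CFR: the seller pays costs through ocean freight to the destination port, but not insurance.
Seller's account: goods 200264.53 + export clearance 426.90 + origin terminal 783.49 + freight 5622.88 = 207097.80
Buyer's account: insurance 592.34 + destination terminal 268.39 + duty 4800.43 + delivery 963.50 = 6624.66

Buyer's account: AUD 6624.66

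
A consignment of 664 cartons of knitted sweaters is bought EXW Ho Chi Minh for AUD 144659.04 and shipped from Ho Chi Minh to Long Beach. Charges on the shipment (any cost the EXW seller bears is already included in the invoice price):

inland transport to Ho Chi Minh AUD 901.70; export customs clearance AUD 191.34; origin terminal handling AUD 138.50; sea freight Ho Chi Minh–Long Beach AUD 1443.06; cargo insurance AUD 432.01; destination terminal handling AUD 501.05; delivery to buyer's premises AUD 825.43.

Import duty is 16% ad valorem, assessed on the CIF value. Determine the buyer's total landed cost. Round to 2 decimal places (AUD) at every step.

EXW: the seller makes goods available at their premises; the buyer bears all onward costs.
CIF value = EXW price + inland to port + export clearance + origin terminal + freight + insurance = 144659.04 + 901.70 + 191.34 + 138.50 + 1443.06 + 432.01 = 147765.65
Import duty = 147765.65 × 16% = 23642.50
Buyer bears: inland to port 901.70 + export clearance 191.34 + origin terminal 138.50 + freight 1443.06 + insurance 432.01 + destination terminal 501.05 + delivery 825.43 + duty 23642.50 = 28075.59
Landed cost = invoice 144659.04 + 28075.59 = 172734.63

Total landed cost: AUD 172734.63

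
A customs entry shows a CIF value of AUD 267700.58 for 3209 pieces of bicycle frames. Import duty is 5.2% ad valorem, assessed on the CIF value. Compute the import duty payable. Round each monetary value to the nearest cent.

Import duty = 267700.58 × 5.2% = 13920.43

Import duty: AUD 13920.43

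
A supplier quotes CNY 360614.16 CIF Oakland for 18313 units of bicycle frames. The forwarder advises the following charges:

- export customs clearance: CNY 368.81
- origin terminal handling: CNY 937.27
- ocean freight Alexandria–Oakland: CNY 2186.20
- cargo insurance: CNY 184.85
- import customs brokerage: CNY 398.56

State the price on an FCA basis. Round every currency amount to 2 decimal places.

FCA price: CNY 357305.84

Not relevant to the conversion: export clearance — on the seller under both CIF and FCA; already in the CIF price and stays in the FCA price. brokerage — on the buyer under both terms; not part of either seller's price.
From CIF to FCA, the seller no longer bears: origin terminal, freight, insurance.
FCA price = 360614.16 − 937.27 − 2186.20 − 184.85 = 357305.84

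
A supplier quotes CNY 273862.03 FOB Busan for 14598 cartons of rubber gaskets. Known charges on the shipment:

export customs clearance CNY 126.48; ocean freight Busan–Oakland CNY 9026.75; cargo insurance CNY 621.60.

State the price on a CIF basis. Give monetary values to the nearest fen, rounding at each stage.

CIF price: CNY 283510.38

Not relevant to the conversion: export clearance — on the seller under both FOB and CIF; already in the FOB price and stays in the CIF price.
From FOB to CIF, the seller additionally bears: freight, insurance.
CIF price = 273862.03 + 9026.75 + 621.60 = 283510.38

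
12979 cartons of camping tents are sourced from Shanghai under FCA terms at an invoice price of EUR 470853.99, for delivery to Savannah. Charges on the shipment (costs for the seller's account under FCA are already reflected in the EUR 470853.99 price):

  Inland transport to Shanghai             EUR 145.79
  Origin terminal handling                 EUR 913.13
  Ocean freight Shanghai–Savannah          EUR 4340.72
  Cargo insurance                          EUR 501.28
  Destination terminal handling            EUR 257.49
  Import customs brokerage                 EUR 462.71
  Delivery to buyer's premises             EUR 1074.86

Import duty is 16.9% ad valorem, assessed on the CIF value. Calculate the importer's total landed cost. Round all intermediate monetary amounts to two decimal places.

FCA: the seller delivers export-cleared goods to the carrier; the buyer bears costs from that point.
Already in the invoice (seller's account under FCA): inland to port — exclude.
CIF value = FCA price + origin terminal + freight + insurance = 470853.99 + 913.13 + 4340.72 + 501.28 = 476609.12
Import duty = 476609.12 × 16.9% = 80546.94
Buyer bears: origin terminal 913.13 + freight 4340.72 + insurance 501.28 + destination terminal 257.49 + brokerage 462.71 + delivery 1074.86 + duty 80546.94 = 88097.13
Landed cost = invoice 470853.99 + 88097.13 = 558951.12

Total landed cost: EUR 558951.12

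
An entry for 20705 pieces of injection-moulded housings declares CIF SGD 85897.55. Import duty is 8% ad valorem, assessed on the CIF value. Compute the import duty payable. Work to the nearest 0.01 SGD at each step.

Import duty: SGD 6871.80

Import duty = 85897.55 × 8% = 6871.80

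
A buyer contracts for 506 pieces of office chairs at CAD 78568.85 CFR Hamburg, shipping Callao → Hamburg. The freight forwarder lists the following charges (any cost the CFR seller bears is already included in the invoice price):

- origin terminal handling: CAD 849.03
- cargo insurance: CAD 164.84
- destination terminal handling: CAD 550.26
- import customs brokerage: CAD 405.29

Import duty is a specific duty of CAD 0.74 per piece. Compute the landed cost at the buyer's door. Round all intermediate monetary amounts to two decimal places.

CFR: the seller pays costs through ocean freight to the destination port, but not insurance.
Already in the invoice (seller's account under CFR): origin terminal — exclude.
CIF value = CFR price + insurance = 78568.85 + 164.84 = 78733.69
Import duty = 506 × 0.74 = 374.44
Buyer bears: insurance 164.84 + destination terminal 550.26 + brokerage 405.29 + duty 374.44 = 1494.83
Landed cost = invoice 78568.85 + 1494.83 = 80063.68

Total landed cost: CAD 80063.68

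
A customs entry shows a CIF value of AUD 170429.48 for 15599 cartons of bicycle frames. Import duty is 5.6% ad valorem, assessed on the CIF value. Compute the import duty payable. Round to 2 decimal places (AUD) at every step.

Import duty: AUD 9544.05

Import duty = 170429.48 × 5.6% = 9544.05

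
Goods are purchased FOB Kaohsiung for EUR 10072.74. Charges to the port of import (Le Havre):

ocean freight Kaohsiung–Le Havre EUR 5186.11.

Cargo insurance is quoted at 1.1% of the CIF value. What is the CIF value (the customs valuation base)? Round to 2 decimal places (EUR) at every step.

CIF value: EUR 15428.56

Let C be the CIF value. C = FOB price + freight + 1.1% × C
C − 1.1% × C = 10072.74 + 5186.11
0.989 × C = 15258.85
C = 15258.85 / 0.989 = 15428.56
Insurance premium = 1.1% × 15428.56 = 169.71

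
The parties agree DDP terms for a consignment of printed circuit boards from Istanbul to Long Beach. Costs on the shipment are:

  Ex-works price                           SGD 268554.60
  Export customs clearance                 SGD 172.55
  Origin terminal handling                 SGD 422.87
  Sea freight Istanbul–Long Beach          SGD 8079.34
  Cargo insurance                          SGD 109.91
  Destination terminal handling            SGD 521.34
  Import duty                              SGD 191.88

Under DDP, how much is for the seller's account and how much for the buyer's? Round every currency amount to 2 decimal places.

DDP: the seller bears all costs including import duty.
Seller's account: goods 268554.60 + export clearance 172.55 + origin terminal 422.87 + freight 8079.34 + insurance 109.91 + destination terminal 521.34 + duty 191.88 = 278052.49
Buyer's account: 0.00

Seller: SGD 278052.49; buyer: SGD 0.00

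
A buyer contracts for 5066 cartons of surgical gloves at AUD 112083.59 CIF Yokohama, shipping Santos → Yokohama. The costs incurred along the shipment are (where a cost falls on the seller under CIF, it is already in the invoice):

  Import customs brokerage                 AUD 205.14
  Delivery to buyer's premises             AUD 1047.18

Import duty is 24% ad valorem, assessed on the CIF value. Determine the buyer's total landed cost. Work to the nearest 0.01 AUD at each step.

Total landed cost: AUD 140235.97

CIF: the seller pays costs through ocean freight and marine insurance to the destination port.
The CIF price already equals the CIF value: 112083.59
Import duty = 112083.59 × 24% = 26900.06
Buyer bears: brokerage 205.14 + delivery 1047.18 + duty 26900.06 = 28152.38
Landed cost = invoice 112083.59 + 28152.38 = 140235.97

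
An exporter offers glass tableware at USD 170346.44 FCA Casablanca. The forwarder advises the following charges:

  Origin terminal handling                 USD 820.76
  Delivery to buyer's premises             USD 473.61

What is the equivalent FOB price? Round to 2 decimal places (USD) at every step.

FOB price: USD 171167.20

Not relevant to the conversion: delivery — on the buyer under both terms; not part of either seller's price.
From FCA to FOB, the seller additionally bears: origin terminal.
FOB price = 170346.44 + 820.76 = 171167.20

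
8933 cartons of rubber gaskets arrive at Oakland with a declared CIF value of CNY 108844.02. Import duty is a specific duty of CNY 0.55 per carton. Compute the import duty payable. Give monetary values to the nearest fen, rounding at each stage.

Import duty = 8933 × 0.55 = 4913.15

Import duty: CNY 4913.15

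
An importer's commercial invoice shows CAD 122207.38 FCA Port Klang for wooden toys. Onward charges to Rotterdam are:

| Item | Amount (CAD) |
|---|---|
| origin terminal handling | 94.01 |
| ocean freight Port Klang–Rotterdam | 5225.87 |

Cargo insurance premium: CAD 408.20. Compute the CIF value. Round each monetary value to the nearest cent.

CIF value: CAD 127935.46

CIF = FCA price + pre-shipment costs + freight + insurance
CIF = 122207.38 + 94.01 + 5225.87 + 408.20 = 127935.46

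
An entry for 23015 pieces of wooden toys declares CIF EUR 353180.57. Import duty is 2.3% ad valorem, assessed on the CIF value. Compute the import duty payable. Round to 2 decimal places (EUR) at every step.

Import duty: EUR 8123.15

Import duty = 353180.57 × 2.3% = 8123.15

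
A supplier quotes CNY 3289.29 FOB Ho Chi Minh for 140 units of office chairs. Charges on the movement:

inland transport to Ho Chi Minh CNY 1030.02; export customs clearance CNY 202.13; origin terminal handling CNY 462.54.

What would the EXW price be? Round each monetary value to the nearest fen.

From FOB to EXW, the seller no longer bears: inland to port, export clearance, origin terminal.
EXW price = 3289.29 − 1030.02 − 202.13 − 462.54 = 1594.60

EXW price: CNY 1594.60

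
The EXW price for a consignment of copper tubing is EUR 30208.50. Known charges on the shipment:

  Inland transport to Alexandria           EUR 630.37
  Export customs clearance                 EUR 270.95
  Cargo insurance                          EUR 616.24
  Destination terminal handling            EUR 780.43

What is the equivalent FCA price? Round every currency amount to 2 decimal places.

FCA price: EUR 31109.82

Not relevant to the conversion: destination terminal, insurance — on the buyer under both terms; not part of either seller's price.
From EXW to FCA, the seller additionally bears: inland to port, export clearance.
FCA price = 30208.50 + 630.37 + 270.95 = 31109.82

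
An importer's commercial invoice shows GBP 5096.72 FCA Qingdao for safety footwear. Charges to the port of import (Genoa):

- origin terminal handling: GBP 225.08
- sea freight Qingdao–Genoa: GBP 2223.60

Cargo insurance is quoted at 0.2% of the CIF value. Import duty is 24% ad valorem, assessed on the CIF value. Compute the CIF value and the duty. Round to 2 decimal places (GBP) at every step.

Let C be the CIF value. C = FCA price + pre-shipment costs + freight + 0.2% × C
C − 0.2% × C = 5096.72 + 225.08 + 2223.60
0.998 × C = 7545.40
C = 7545.40 / 0.998 = 7560.52
Insurance premium = 0.2% × 7560.52 = 15.12
Import duty = 7560.52 × 24% = 1814.52

CIF value: GBP 7560.52; import duty: GBP 1814.52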